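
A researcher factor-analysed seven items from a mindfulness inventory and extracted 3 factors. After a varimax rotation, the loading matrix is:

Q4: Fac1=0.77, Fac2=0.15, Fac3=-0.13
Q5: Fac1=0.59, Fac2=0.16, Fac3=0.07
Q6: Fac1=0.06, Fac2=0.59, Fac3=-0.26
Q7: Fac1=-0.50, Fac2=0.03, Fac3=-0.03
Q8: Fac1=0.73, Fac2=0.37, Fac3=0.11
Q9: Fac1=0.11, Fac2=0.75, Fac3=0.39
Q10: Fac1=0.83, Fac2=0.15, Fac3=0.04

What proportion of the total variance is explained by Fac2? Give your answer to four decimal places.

0.1599

SS loadings for Fac2 = 0.15² + 0.16² + 0.59² + 0.03² + 0.37² + 0.75² + 0.15² = 1.1190
Proportion of variance = 1.1190 / 7 = 0.1599.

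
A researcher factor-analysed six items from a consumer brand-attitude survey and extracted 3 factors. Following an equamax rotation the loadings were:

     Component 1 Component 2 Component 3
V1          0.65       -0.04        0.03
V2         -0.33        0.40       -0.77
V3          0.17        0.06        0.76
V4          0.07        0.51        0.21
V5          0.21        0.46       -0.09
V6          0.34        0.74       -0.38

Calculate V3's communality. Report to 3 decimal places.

h² = 0.17² + 0.06² + 0.76² = 0.0289 + 0.0036 + 0.5776 = 0.6101

0.610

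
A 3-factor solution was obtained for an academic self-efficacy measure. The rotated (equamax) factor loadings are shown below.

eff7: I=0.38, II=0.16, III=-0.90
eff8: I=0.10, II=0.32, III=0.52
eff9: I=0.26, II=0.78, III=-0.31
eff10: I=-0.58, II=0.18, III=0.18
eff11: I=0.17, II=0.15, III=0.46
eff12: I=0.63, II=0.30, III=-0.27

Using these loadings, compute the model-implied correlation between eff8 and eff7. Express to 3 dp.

-0.379

r̂ = Σ λ_i·λ_j across factors = (0.10)(0.38) + (0.32)(0.16) + (0.52)(-0.90)
  = +0.0380 +0.0512 -0.4680 = -0.3788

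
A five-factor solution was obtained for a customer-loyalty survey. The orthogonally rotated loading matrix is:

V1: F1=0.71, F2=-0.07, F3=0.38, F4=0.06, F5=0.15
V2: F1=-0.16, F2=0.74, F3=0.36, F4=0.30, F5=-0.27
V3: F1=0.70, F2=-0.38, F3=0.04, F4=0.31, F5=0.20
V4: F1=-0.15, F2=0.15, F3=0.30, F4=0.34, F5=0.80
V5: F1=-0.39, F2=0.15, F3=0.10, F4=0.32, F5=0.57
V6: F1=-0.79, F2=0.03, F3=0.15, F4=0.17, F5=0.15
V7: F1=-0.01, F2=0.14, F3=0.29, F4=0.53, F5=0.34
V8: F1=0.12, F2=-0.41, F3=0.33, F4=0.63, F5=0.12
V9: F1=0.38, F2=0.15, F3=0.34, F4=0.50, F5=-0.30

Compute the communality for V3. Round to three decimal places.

h² = 0.70² + (-0.38)² + 0.04² + 0.31² + 0.20² = 0.4900 + 0.1444 + 0.0016 + 0.0961 + 0.0400 = 0.7721

0.772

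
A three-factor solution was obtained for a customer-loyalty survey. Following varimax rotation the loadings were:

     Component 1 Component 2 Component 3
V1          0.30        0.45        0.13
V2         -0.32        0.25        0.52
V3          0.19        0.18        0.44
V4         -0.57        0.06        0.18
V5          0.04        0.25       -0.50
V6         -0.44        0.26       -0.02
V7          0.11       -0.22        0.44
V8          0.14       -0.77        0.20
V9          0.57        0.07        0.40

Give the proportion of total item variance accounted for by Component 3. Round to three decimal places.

0.129

SS loadings for Component 3 = 0.13² + 0.52² + 0.44² + 0.18² + (-0.50)² + (-0.02)² + 0.44² + 0.20² + 0.40² = 1.1573
Proportion of variance = 1.1573 / 9 = 0.1286.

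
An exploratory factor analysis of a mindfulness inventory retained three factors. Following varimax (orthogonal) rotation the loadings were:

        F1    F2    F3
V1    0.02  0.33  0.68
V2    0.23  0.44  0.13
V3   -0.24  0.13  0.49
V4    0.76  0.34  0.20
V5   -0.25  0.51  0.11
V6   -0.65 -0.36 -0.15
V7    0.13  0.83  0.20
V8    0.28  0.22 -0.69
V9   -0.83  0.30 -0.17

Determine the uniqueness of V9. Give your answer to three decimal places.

h² = (-0.83)² + 0.30² + (-0.17)² = 0.6889 + 0.0900 + 0.0289 = 0.8078
Uniqueness u² = 1 − h² = 1 − 0.8078 = 0.1922

0.192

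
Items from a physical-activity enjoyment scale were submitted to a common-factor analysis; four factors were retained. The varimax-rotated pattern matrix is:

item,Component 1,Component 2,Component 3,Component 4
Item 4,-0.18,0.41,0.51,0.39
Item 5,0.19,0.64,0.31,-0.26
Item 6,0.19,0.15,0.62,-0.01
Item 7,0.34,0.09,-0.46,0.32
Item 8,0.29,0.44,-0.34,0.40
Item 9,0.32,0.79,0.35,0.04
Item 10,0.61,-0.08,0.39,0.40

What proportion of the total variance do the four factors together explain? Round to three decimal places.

0.600

Communalities: 0.6127, 0.6094, 0.4431, 0.4377, 0.5533, 0.8506, 0.6906; Σh² = 4.1974.
Total variance with 7 standardized items is 7, so the solution explains 4.1974/7 = 0.5996.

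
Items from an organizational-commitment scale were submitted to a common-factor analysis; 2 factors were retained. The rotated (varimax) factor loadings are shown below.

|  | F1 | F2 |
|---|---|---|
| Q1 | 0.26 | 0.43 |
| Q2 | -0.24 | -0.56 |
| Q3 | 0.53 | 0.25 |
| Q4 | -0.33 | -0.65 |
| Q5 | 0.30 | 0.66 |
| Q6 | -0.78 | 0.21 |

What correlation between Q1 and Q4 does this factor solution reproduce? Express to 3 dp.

-0.365

r̂ = Σ λ_i·λ_j across factors = (0.26)(-0.33) + (0.43)(-0.65)
  = -0.0858 -0.2795 = -0.3653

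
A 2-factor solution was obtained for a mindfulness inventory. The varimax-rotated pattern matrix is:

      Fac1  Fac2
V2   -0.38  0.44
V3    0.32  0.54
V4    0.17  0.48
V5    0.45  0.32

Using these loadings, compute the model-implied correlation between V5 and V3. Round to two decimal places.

0.32

r̂ = Σ λ_i·λ_j across factors = (0.45)(0.32) + (0.32)(0.54)
  = +0.1440 +0.1728 = 0.3168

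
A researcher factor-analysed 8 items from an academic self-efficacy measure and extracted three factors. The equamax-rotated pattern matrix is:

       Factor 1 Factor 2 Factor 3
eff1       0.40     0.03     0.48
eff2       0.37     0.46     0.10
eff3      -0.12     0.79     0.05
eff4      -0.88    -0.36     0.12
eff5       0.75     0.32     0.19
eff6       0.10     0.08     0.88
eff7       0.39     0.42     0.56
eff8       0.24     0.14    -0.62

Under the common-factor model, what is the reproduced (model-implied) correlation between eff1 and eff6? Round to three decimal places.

r̂ = Σ λ_i·λ_j across factors = (0.40)(0.10) + (0.03)(0.08) + (0.48)(0.88)
  = +0.0400 +0.0024 +0.4224 = 0.4648

0.465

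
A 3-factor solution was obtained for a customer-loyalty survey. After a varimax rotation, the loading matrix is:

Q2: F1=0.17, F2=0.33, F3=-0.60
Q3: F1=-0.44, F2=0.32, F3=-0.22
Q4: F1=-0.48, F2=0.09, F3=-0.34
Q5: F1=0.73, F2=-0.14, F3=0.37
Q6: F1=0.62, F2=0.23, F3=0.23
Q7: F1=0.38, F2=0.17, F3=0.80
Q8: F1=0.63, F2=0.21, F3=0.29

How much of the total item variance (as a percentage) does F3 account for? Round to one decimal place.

20.5%

SS loadings for F3 = (-0.60)² + (-0.22)² + (-0.34)² + 0.37² + 0.23² + 0.80² + 0.29² = 1.4379
With 7 standardized items, total variance = 7. Proportion = 1.4379/7 = 0.2054 → 20.54%.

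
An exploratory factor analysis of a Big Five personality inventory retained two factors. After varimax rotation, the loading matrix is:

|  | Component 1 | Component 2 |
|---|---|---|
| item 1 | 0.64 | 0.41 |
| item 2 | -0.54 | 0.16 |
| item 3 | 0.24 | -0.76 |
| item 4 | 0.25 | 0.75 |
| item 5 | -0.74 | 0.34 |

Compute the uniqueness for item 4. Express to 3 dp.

h² = 0.25² + 0.75² = 0.0625 + 0.5625 = 0.6250
Uniqueness u² = 1 − h² = 1 − 0.6250 = 0.3750

0.375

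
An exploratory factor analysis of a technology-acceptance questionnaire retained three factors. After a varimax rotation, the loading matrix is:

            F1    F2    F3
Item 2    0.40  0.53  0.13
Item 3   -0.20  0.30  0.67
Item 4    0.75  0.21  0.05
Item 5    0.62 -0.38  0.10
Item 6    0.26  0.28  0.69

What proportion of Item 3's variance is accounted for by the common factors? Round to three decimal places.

0.579

h² = (-0.20)² + 0.30² + 0.67² = 0.0400 + 0.0900 + 0.4489 = 0.5789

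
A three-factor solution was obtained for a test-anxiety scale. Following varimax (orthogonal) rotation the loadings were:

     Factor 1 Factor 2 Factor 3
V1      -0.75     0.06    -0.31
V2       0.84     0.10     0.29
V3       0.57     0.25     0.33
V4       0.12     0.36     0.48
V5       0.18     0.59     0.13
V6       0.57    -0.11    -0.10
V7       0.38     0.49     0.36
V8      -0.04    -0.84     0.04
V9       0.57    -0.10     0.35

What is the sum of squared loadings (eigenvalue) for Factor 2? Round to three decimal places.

1.522

SS loadings for Factor 2 = 0.06² + 0.10² + 0.25² + 0.36² + 0.59² + (-0.11)² + 0.49² + (-0.84)² + (-0.10)² = 0.0036 + 0.0100 + 0.0625 + 0.1296 + 0.3481 + 0.0121 + 0.2401 + 0.7056 + 0.0100 = 1.5216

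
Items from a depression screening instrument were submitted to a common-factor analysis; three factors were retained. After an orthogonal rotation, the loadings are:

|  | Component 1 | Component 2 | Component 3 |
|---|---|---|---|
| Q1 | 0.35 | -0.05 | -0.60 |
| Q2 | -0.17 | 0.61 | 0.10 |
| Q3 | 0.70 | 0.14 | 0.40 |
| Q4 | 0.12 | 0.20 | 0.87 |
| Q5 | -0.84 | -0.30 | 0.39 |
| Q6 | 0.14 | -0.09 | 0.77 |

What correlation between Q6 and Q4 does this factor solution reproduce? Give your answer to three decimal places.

r̂ = Σ λ_i·λ_j across factors = (0.14)(0.12) + (-0.09)(0.20) + (0.77)(0.87)
  = +0.0168 -0.0180 +0.6699 = 0.6687

0.669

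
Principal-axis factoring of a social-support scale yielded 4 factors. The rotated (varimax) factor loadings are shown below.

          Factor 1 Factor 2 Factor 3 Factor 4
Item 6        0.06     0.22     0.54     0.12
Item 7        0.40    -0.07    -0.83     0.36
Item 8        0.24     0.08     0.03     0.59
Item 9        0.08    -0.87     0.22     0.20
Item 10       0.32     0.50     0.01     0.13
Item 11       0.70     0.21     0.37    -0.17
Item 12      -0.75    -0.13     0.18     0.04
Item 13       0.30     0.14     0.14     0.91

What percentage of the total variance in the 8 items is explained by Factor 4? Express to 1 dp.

SS loadings for Factor 4 = 0.12² + 0.36² + 0.59² + 0.20² + 0.13² + (-0.17)² + 0.04² + 0.91² = 1.4076
With 8 standardized items, total variance = 8. Proportion = 1.4076/8 = 0.1759 → 17.59%.

17.6%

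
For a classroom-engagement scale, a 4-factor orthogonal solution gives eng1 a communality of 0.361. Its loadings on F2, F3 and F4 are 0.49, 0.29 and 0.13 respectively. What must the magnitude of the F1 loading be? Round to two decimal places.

Under orthogonal rotation h² = Σλ², so λ_F1² = h² − (0.3411) = 0.361 − 0.3411 = 0.0199.
|λ| = √0.0199 = 0.1411.

0.14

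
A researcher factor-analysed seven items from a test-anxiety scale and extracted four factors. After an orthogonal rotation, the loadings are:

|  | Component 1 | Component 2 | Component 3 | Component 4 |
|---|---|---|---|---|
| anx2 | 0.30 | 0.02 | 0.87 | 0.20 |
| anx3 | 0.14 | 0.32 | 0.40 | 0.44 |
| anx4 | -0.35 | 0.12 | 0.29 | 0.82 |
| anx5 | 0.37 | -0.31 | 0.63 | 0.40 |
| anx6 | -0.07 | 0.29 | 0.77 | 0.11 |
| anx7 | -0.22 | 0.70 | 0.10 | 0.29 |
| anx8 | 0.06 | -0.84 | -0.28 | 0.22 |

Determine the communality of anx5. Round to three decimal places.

h² = 0.37² + (-0.31)² + 0.63² + 0.40² = 0.1369 + 0.0961 + 0.3969 + 0.1600 = 0.7899

0.790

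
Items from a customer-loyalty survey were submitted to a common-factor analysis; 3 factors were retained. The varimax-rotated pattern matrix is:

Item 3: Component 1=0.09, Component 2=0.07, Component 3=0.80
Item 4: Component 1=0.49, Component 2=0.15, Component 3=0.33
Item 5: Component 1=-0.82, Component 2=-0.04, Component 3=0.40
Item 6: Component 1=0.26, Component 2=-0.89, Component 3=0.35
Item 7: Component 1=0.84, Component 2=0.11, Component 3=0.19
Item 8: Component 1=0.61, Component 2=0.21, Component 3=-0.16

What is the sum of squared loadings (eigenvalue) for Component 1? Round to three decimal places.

SS loadings for Component 1 = 0.09² + 0.49² + (-0.82)² + 0.26² + 0.84² + 0.61² = 0.0081 + 0.2401 + 0.6724 + 0.0676 + 0.7056 + 0.3721 = 2.0659

2.066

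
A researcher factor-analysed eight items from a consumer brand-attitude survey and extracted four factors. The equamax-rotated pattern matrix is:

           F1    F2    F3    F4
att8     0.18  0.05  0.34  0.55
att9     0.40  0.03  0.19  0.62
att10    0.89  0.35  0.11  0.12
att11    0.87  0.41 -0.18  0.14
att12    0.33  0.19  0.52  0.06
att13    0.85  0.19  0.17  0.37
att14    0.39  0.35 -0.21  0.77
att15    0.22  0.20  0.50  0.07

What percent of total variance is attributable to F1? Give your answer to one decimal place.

34.7%

SS loadings for F1 = 0.18² + 0.40² + 0.89² + 0.87² + 0.33² + 0.85² + 0.39² + 0.22² = 2.7733
With 8 standardized items, total variance = 8. Proportion = 2.7733/8 = 0.3467 → 34.67%.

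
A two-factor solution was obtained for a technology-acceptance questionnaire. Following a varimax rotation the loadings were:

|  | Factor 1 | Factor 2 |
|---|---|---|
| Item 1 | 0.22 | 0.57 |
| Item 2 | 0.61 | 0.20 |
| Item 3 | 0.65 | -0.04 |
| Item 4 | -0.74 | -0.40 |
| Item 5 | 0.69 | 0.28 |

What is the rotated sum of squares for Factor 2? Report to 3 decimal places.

SS loadings for Factor 2 = 0.57² + 0.20² + (-0.04)² + (-0.40)² + 0.28² = 0.3249 + 0.0400 + 0.0016 + 0.1600 + 0.0784 = 0.6049

0.605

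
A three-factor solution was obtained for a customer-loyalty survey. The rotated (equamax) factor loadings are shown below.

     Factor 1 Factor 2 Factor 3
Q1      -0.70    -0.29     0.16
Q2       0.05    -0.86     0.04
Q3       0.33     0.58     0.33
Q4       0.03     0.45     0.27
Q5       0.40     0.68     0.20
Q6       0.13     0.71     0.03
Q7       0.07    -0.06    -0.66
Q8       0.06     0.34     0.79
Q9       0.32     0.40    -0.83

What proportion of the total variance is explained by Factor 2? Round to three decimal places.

SS loadings for Factor 2 = (-0.29)² + (-0.86)² + 0.58² + 0.45² + 0.68² + 0.71² + (-0.06)² + 0.34² + 0.40² = 2.6083
Proportion of variance = 2.6083 / 9 = 0.2898.

0.290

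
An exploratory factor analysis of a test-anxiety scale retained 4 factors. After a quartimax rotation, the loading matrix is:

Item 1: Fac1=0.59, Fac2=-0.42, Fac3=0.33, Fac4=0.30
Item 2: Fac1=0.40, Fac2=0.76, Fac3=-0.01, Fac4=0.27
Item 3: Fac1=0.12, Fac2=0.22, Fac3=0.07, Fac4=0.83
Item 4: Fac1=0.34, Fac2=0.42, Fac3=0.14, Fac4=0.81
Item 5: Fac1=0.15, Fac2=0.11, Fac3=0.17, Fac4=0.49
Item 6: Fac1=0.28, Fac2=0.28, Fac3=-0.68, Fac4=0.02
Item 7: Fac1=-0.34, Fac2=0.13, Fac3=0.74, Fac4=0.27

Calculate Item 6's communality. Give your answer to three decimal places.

h² = 0.28² + 0.28² + (-0.68)² + 0.02² = 0.0784 + 0.0784 + 0.4624 + 0.0004 = 0.6196

0.620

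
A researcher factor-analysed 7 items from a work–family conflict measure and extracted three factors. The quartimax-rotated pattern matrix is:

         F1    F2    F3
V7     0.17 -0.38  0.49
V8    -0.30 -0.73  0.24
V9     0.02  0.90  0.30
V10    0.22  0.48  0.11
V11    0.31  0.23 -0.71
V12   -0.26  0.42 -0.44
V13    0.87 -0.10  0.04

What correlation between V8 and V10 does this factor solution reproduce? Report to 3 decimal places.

r̂ = Σ λ_i·λ_j across factors = (-0.30)(0.22) + (-0.73)(0.48) + (0.24)(0.11)
  = -0.0660 -0.3504 +0.0264 = -0.3900

-0.390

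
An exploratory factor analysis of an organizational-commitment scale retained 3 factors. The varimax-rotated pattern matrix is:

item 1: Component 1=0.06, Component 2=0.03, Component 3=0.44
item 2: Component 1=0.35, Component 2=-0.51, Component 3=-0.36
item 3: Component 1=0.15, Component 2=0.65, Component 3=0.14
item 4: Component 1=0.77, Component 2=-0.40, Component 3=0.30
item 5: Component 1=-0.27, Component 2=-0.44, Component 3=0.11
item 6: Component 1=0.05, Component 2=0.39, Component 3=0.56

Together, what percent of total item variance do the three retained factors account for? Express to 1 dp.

Communalities: 0.1981, 0.5122, 0.4646, 0.8429, 0.2786, 0.4682; Σh² = 2.7646.
Total variance with 6 standardized items is 6, so the solution explains 2.7646/6 = 0.4608 = 46.08%.

46.1%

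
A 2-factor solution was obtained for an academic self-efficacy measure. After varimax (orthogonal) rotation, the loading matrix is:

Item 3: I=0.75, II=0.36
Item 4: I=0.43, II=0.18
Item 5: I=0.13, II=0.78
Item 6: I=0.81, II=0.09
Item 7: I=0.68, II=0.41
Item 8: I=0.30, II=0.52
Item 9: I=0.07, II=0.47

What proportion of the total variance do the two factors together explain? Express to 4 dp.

0.4879

Communalities: 0.6921, 0.2173, 0.6253, 0.6642, 0.6305, 0.3604, 0.2258; Σh² = 3.4156.
Total variance with 7 standardized items is 7, so the solution explains 3.4156/7 = 0.4879.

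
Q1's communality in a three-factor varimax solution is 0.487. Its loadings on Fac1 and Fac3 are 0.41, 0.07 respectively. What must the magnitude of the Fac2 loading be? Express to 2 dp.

Under orthogonal rotation h² = Σλ², so λ_Fac2² = h² − (0.1730) = 0.487 − 0.1730 = 0.3140.
|λ| = √0.3140 = 0.5604.

0.56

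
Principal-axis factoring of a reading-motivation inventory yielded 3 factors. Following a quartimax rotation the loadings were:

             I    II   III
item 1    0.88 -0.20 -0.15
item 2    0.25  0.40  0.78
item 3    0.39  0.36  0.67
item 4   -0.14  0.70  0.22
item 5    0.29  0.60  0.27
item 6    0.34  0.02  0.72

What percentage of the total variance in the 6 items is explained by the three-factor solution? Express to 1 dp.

68.5%

Communalities: 0.8369, 0.8309, 0.7306, 0.5580, 0.5170, 0.6344; Σh² = 4.1078.
Total variance with 6 standardized items is 6, so the solution explains 4.1078/6 = 0.6846 = 68.46%.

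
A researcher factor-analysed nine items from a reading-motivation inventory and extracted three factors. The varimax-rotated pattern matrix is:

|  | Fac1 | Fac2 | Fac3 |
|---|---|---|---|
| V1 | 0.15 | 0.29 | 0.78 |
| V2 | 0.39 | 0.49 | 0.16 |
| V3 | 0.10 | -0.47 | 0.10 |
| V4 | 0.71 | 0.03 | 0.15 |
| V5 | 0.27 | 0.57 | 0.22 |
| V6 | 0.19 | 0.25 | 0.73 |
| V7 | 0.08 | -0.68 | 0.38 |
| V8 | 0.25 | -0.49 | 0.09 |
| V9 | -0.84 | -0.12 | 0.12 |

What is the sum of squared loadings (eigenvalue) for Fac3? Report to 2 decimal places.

1.41

SS loadings for Fac3 = 0.78² + 0.16² + 0.10² + 0.15² + 0.22² + 0.73² + 0.38² + 0.09² + 0.12² = 0.6084 + 0.0256 + 0.0100 + 0.0225 + 0.0484 + 0.5329 + 0.1444 + 0.0081 + 0.0144 = 1.4147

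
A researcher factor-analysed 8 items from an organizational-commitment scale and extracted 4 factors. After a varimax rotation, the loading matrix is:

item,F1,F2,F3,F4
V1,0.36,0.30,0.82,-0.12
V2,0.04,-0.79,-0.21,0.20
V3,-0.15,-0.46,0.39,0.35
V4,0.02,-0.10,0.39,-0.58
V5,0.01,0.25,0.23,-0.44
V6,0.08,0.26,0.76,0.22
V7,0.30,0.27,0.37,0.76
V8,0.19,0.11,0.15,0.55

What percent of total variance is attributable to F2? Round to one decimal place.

14.4%

SS loadings for F2 = 0.30² + (-0.79)² + (-0.46)² + (-0.10)² + 0.25² + 0.26² + 0.27² + 0.11² = 1.1508
With 8 standardized items, total variance = 8. Proportion = 1.1508/8 = 0.1439 → 14.38%.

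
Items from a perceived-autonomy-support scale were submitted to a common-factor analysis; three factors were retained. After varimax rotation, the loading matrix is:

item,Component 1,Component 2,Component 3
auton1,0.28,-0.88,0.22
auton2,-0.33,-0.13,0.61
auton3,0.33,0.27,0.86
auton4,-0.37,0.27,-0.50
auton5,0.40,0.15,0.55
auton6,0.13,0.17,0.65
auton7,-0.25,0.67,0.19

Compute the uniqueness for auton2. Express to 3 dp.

0.502

h² = (-0.33)² + (-0.13)² + 0.61² = 0.1089 + 0.0169 + 0.3721 = 0.4979
Uniqueness u² = 1 − h² = 1 − 0.4979 = 0.5021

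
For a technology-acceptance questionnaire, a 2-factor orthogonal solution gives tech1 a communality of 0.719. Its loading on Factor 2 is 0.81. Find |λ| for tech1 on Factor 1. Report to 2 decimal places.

0.25

Under orthogonal rotation h² = Σλ², so λ_Factor 1² = h² − (0.6561) = 0.719 − 0.6561 = 0.0629.
|λ| = √0.0629 = 0.2508.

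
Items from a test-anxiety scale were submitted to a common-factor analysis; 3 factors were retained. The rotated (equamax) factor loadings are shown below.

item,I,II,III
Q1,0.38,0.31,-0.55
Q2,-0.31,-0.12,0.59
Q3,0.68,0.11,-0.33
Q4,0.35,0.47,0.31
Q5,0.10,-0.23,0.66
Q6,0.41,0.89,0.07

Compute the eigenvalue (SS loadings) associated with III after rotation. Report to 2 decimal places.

SS loadings for III = (-0.55)² + 0.59² + (-0.33)² + 0.31² + 0.66² + 0.07² = 0.3025 + 0.3481 + 0.1089 + 0.0961 + 0.4356 + 0.0049 = 1.2961

1.30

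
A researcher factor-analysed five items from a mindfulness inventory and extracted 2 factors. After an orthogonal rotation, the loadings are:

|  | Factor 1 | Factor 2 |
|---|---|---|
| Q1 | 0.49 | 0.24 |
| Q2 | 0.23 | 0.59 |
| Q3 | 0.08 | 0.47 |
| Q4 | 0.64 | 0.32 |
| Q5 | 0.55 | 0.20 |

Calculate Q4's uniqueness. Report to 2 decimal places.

0.49

h² = 0.64² + 0.32² = 0.4096 + 0.1024 = 0.5120
Uniqueness u² = 1 − h² = 1 − 0.5120 = 0.4880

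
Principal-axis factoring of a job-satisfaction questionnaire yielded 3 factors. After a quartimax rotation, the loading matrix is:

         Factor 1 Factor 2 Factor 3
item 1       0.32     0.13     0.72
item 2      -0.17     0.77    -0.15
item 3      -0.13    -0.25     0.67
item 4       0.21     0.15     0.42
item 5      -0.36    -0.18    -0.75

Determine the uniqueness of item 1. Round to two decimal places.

0.36

h² = 0.32² + 0.13² + 0.72² = 0.1024 + 0.0169 + 0.5184 = 0.6377
Uniqueness u² = 1 − h² = 1 − 0.6377 = 0.3623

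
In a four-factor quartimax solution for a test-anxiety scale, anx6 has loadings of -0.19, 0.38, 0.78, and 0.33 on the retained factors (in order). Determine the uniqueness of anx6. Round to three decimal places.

0.102

h² = (-0.19)² + 0.38² + 0.78² + 0.33² = 0.0361 + 0.1444 + 0.6084 + 0.1089 = 0.8978
Uniqueness u² = 1 − h² = 1 − 0.8978 = 0.1022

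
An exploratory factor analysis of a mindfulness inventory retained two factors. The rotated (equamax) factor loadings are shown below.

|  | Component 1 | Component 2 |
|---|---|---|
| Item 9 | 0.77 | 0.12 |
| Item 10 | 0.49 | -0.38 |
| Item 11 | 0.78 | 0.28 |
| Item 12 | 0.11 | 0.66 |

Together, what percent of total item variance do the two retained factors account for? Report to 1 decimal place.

SS loadings by factor: 1.4535, 0.6728; total = 2.1263.
Total variance with 4 standardized items is 4, so the solution explains 2.1263/4 = 0.5316 = 53.16%.

53.2%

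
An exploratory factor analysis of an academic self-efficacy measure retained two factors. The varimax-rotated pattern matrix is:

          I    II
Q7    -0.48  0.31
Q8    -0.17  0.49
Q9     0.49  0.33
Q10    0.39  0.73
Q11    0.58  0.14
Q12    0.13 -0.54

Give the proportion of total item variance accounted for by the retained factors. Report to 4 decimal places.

Communalities: 0.3265, 0.2690, 0.3490, 0.6850, 0.3560, 0.3085; Σh² = 2.2940.
Total variance with 6 standardized items is 6, so the solution explains 2.2940/6 = 0.3823.

0.3823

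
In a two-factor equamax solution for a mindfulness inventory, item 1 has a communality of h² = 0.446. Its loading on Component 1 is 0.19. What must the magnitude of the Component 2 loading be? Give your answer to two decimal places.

0.64

Under orthogonal rotation h² = Σλ², so λ_Component 2² = h² − (0.0361) = 0.446 − 0.0361 = 0.4099.
|λ| = √0.4099 = 0.6402.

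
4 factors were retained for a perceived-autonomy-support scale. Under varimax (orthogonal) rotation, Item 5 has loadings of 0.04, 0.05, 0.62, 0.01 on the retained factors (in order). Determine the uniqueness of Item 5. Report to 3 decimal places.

0.611

h² = 0.04² + 0.05² + 0.62² + 0.01² = 0.0016 + 0.0025 + 0.3844 + 0.0001 = 0.3886
Uniqueness u² = 1 − h² = 1 − 0.3886 = 0.6114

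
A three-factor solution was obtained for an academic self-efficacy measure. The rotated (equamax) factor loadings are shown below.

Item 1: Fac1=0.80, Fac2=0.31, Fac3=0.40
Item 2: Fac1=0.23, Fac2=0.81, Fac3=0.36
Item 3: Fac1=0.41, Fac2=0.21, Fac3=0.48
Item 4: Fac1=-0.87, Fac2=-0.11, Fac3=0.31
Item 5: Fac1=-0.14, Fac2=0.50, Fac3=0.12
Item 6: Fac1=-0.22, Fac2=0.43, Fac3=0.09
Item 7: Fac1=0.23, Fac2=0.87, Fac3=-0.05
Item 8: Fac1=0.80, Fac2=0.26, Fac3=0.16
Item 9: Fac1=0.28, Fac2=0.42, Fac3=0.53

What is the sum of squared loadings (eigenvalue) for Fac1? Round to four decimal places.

2.4572

SS loadings for Fac1 = 0.80² + 0.23² + 0.41² + (-0.87)² + (-0.14)² + (-0.22)² + 0.23² + 0.80² + 0.28² = 0.6400 + 0.0529 + 0.1681 + 0.7569 + 0.0196 + 0.0484 + 0.0529 + 0.6400 + 0.0784 = 2.4572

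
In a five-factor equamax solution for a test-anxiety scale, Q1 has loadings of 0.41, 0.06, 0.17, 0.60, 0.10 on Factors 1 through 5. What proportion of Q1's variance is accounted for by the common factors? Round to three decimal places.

h² = 0.41² + 0.06² + 0.17² + 0.60² + 0.10² = 0.1681 + 0.0036 + 0.0289 + 0.3600 + 0.0100 = 0.5706

0.571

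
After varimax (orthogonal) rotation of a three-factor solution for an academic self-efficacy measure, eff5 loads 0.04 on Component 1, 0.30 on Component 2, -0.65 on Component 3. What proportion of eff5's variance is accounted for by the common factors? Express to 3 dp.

0.514

h² = 0.04² + 0.30² + (-0.65)² = 0.0016 + 0.0900 + 0.4225 = 0.5141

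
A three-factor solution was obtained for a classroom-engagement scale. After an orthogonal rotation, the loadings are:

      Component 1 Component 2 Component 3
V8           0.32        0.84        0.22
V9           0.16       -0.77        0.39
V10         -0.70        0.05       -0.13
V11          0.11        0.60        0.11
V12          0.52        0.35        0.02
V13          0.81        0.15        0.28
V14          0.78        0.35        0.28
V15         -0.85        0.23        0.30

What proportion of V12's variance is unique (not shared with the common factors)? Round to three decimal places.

h² = 0.52² + 0.35² + 0.02² = 0.2704 + 0.1225 + 0.0004 = 0.3933
Uniqueness u² = 1 − h² = 1 − 0.3933 = 0.6067

0.607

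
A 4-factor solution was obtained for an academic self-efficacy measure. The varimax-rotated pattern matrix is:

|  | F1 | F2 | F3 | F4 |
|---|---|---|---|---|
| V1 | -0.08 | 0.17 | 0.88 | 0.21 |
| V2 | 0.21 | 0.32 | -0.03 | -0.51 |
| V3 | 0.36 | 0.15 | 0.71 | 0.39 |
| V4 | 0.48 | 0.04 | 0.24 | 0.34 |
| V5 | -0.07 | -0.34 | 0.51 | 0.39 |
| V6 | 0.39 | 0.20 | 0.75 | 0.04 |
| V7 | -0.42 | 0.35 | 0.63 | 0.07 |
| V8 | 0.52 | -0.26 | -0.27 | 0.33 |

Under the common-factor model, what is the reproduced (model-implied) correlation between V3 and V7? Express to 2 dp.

0.38

r̂ = Σ λ_i·λ_j across factors = (0.36)(-0.42) + (0.15)(0.35) + (0.71)(0.63) + (0.39)(0.07)
  = -0.1512 +0.0525 +0.4473 +0.0273 = 0.3759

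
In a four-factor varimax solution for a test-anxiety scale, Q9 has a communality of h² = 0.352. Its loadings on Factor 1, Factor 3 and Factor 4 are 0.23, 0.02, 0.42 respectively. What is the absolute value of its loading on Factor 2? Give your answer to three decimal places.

0.350

Under orthogonal rotation h² = Σλ², so λ_Factor 2² = h² − (0.2297) = 0.352 − 0.2297 = 0.1223.
|λ| = √0.1223 = 0.3497.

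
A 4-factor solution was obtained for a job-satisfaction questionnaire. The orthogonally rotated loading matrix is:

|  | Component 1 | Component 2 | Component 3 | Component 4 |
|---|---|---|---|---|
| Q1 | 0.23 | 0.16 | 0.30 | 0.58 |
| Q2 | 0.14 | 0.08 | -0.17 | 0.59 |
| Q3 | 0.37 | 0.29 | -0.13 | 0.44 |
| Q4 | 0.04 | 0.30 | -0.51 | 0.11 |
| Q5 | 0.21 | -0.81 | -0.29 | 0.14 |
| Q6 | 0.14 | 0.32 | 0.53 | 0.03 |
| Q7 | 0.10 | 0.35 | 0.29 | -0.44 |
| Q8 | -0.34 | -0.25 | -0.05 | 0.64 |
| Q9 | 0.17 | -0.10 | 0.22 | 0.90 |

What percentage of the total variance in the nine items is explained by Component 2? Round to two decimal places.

SS loadings for Component 2 = 0.16² + 0.08² + 0.29² + 0.30² + (-0.81)² + 0.32² + 0.35² + (-0.25)² + (-0.10)² = 1.1596
With 9 standardized items, total variance = 9. Proportion = 1.1596/9 = 0.1288 → 12.88%.

12.88%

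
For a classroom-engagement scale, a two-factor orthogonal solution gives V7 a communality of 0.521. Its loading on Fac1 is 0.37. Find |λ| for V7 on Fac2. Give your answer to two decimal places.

Under orthogonal rotation h² = Σλ², so λ_Fac2² = h² − (0.1369) = 0.521 − 0.1369 = 0.3841.
|λ| = √0.3841 = 0.6198.

0.62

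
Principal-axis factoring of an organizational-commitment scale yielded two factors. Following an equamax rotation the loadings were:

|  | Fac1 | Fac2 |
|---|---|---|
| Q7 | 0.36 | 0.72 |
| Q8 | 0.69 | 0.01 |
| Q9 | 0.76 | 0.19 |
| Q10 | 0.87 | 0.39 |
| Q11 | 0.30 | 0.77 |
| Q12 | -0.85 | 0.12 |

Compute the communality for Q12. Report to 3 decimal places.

0.737

h² = (-0.85)² + 0.12² = 0.7225 + 0.0144 = 0.7369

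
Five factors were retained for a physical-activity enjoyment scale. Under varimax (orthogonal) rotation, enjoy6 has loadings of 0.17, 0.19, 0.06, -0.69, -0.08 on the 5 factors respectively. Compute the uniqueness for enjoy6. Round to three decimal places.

h² = 0.17² + 0.19² + 0.06² + (-0.69)² + (-0.08)² = 0.0289 + 0.0361 + 0.0036 + 0.4761 + 0.0064 = 0.5511
Uniqueness u² = 1 − h² = 1 − 0.5511 = 0.4489

0.449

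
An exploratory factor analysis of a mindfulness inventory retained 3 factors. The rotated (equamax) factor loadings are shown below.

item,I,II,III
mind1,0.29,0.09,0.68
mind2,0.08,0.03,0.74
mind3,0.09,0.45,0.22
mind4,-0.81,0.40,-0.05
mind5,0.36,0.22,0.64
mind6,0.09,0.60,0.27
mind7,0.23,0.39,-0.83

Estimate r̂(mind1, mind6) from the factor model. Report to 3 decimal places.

r̂ = Σ λ_i·λ_j across factors = (0.29)(0.09) + (0.09)(0.60) + (0.68)(0.27)
  = +0.0261 +0.0540 +0.1836 = 0.2637

0.264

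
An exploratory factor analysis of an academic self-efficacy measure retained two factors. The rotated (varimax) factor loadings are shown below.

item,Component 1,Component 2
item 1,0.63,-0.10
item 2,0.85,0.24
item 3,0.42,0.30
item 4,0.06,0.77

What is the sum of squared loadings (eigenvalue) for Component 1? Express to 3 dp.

1.299

SS loadings for Component 1 = 0.63² + 0.85² + 0.42² + 0.06² = 0.3969 + 0.7225 + 0.1764 + 0.0036 = 1.2994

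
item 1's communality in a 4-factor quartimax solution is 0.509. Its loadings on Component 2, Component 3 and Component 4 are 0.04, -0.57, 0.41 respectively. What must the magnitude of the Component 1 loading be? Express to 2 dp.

0.12

Under orthogonal rotation h² = Σλ², so λ_Component 1² = h² − (0.4946) = 0.509 − 0.4946 = 0.0144.
|λ| = √0.0144 = 0.1200.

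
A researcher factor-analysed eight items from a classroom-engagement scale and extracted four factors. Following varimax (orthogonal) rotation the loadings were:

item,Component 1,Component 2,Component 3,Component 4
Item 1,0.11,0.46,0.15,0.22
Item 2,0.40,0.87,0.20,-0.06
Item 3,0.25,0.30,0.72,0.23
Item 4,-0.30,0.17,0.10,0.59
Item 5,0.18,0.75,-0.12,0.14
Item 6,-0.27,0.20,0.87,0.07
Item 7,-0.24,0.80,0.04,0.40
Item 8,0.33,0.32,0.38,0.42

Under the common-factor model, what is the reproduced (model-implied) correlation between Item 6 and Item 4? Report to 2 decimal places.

r̂ = Σ λ_i·λ_j across factors = (-0.27)(-0.30) + (0.20)(0.17) + (0.87)(0.10) + (0.07)(0.59)
  = +0.0810 +0.0340 +0.0870 +0.0413 = 0.2433

0.24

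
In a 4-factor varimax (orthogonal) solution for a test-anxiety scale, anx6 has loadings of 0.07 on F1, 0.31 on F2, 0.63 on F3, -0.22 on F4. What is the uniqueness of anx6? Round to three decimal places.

0.454

h² = 0.07² + 0.31² + 0.63² + (-0.22)² = 0.0049 + 0.0961 + 0.3969 + 0.0484 = 0.5463
Uniqueness u² = 1 − h² = 1 − 0.5463 = 0.4537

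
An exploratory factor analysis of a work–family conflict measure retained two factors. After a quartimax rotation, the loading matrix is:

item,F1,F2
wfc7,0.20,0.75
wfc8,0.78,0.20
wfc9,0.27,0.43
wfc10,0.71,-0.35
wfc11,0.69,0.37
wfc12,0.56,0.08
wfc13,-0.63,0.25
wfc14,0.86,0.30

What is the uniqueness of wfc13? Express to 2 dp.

0.54

h² = (-0.63)² + 0.25² = 0.3969 + 0.0625 = 0.4594
Uniqueness u² = 1 − h² = 1 − 0.4594 = 0.5406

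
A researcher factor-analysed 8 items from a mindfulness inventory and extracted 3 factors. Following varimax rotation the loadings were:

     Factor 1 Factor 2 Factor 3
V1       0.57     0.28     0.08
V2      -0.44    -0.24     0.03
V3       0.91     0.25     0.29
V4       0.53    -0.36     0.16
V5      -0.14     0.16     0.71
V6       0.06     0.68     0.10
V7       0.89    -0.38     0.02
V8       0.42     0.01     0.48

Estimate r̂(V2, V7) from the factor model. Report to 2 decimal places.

-0.30

r̂ = Σ λ_i·λ_j across factors = (-0.44)(0.89) + (-0.24)(-0.38) + (0.03)(0.02)
  = -0.3916 +0.0912 +0.0006 = -0.2998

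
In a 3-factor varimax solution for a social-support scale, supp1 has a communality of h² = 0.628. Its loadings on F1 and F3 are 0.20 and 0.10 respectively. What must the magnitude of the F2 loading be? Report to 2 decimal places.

Under orthogonal rotation h² = Σλ², so λ_F2² = h² − (0.0500) = 0.628 − 0.0500 = 0.5780.
|λ| = √0.5780 = 0.7603.

0.76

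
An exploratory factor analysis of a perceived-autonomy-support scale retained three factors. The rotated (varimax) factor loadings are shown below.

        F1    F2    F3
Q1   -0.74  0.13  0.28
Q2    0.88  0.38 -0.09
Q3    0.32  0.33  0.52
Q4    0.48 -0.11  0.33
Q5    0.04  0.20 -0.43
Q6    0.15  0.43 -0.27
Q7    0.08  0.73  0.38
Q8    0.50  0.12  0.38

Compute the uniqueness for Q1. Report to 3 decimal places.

0.357

h² = (-0.74)² + 0.13² + 0.28² = 0.5476 + 0.0169 + 0.0784 = 0.6429
Uniqueness u² = 1 − h² = 1 − 0.6429 = 0.3571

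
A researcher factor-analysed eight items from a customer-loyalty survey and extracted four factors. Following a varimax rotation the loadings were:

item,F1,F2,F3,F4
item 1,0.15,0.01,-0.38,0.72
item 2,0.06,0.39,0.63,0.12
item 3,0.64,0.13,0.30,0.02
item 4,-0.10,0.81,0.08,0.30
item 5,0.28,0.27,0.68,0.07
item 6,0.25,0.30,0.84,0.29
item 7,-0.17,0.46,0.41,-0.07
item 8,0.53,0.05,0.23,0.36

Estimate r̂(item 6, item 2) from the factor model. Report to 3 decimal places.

r̂ = Σ λ_i·λ_j across factors = (0.25)(0.06) + (0.30)(0.39) + (0.84)(0.63) + (0.29)(0.12)
  = +0.0150 +0.1170 +0.5292 +0.0348 = 0.6960

0.696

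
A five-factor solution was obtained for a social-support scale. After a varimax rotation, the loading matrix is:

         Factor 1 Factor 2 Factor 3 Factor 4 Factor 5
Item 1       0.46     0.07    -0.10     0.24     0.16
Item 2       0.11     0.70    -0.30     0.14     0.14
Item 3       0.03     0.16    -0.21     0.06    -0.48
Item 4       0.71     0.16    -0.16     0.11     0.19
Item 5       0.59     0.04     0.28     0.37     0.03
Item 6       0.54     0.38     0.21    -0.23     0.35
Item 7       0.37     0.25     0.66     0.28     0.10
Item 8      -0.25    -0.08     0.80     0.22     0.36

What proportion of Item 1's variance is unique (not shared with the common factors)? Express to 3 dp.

h² = 0.46² + 0.07² + (-0.10)² + 0.24² + 0.16² = 0.2116 + 0.0049 + 0.0100 + 0.0576 + 0.0256 = 0.3097
Uniqueness u² = 1 − h² = 1 − 0.3097 = 0.6903

0.690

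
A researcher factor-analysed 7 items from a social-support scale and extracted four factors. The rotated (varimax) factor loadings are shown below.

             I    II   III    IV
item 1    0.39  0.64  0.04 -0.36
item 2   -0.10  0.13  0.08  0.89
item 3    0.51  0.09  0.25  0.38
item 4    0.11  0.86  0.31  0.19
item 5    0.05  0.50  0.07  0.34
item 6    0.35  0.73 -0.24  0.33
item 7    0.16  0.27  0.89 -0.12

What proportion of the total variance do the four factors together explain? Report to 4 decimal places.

Communalities: 0.6929, 0.8254, 0.4751, 0.8839, 0.3730, 0.8219, 0.9050; Σh² = 4.9772.
Total variance with 7 standardized items is 7, so the solution explains 4.9772/7 = 0.7110.

0.7110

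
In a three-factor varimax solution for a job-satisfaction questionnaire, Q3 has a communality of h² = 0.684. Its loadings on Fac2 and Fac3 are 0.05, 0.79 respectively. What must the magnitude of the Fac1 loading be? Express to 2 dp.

Under orthogonal rotation h² = Σλ², so λ_Fac1² = h² − (0.6266) = 0.684 − 0.6266 = 0.0574.
|λ| = √0.0574 = 0.2396.

0.24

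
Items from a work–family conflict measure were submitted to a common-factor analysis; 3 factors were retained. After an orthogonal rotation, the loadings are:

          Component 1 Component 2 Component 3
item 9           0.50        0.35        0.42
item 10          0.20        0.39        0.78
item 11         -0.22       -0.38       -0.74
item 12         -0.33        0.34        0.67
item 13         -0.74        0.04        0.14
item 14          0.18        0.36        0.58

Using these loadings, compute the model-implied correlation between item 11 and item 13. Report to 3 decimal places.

r̂ = Σ λ_i·λ_j across factors = (-0.22)(-0.74) + (-0.38)(0.04) + (-0.74)(0.14)
  = +0.1628 -0.0152 -0.1036 = 0.0440

0.044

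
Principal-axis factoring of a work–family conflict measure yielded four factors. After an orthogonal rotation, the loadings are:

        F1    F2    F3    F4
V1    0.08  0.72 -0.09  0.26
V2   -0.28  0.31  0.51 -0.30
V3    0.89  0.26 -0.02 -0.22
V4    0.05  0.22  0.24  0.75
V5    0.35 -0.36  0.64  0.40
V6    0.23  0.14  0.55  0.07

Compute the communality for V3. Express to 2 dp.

0.91

h² = 0.89² + 0.26² + (-0.02)² + (-0.22)² = 0.7921 + 0.0676 + 0.0004 + 0.0484 = 0.9085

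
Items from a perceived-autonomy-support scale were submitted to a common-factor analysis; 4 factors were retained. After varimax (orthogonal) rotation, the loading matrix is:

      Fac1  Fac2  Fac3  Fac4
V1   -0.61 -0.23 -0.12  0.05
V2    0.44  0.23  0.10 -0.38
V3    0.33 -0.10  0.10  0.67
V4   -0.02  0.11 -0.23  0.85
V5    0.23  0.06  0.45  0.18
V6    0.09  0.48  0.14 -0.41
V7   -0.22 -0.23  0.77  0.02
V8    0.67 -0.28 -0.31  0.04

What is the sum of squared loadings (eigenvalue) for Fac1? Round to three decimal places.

1.233

SS loadings for Fac1 = (-0.61)² + 0.44² + 0.33² + (-0.02)² + 0.23² + 0.09² + (-0.22)² + 0.67² = 0.3721 + 0.1936 + 0.1089 + 0.0004 + 0.0529 + 0.0081 + 0.0484 + 0.4489 = 1.2333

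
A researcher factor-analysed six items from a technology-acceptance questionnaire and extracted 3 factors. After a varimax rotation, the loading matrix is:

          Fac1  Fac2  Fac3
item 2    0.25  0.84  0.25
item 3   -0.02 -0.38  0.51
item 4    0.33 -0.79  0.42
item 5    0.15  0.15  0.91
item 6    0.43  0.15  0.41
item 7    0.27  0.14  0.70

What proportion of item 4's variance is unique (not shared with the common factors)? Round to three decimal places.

h² = 0.33² + (-0.79)² + 0.42² = 0.1089 + 0.6241 + 0.1764 = 0.9094
Uniqueness u² = 1 − h² = 1 − 0.9094 = 0.0906

0.091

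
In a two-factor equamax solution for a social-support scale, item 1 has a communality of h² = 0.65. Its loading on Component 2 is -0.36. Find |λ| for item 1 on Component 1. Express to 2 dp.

0.72

Under orthogonal rotation h² = Σλ², so λ_Component 1² = h² − (0.1296) = 0.65 − 0.1296 = 0.5204.
|λ| = √0.5204 = 0.7214.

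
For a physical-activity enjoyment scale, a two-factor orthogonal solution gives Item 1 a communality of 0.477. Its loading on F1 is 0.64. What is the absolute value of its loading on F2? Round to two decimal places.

0.26

Under orthogonal rotation h² = Σλ², so λ_F2² = h² − (0.4096) = 0.477 − 0.4096 = 0.0674.
|λ| = √0.0674 = 0.2596.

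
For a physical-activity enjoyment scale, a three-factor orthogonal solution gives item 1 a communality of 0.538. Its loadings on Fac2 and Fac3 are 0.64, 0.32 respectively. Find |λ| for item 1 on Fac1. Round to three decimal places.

0.161

Under orthogonal rotation h² = Σλ², so λ_Fac1² = h² − (0.5120) = 0.538 − 0.5120 = 0.0260.
|λ| = √0.0260 = 0.1612.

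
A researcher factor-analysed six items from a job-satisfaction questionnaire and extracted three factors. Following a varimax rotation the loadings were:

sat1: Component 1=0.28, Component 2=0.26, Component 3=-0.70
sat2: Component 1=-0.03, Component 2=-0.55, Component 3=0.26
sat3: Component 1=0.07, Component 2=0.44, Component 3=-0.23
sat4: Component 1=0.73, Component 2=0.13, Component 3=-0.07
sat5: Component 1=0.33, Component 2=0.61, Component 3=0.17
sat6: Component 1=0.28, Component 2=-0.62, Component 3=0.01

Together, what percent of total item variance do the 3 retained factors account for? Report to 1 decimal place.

46.4%

Communalities: 0.6360, 0.3710, 0.2514, 0.5547, 0.5099, 0.4629; Σh² = 2.7859.
Total variance with 6 standardized items is 6, so the solution explains 2.7859/6 = 0.4643 = 46.43%.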